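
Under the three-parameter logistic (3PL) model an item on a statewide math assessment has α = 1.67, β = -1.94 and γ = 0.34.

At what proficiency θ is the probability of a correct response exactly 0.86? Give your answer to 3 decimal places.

P(θ) = γ + (1 − γ) · 1 / (1 + exp(−α(θ − β)))
Remove guessing floor: (0.86 − 0.34)/(1 − 0.34) = 0.7879
logit = ln(0.7879/0.2121) = 1.3122
θ = β + logit/(α) = -1.94 + 1.3122/1.6700 = -1.1543

-1.154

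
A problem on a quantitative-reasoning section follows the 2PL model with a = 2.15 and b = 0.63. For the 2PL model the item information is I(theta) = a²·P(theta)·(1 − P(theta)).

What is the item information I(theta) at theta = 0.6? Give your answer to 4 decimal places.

P = 1/(1+e^{0.0645}) = 0.4839
P(1−P) = 0.4839 × 0.5161 = 0.2497
I = a² × P(1−P) = 2.15² × 0.2497 = 1.15442

1.1544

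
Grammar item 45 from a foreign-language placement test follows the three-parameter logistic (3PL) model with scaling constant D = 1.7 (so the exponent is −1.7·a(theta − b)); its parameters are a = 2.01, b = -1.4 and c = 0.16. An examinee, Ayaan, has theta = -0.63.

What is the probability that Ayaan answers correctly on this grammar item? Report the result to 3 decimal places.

0.944

P(theta) = c + (1 − c) · 1 / (1 + exp(−D·a(theta − b)))
Exponent: 1.7 × 2.01 × (-0.63 − (-1.4)) = 2.6311
1/(1 + e^{-2.6311}) = 0.9328
P = 0.16 + 0.84 × 0.9328 = 0.9436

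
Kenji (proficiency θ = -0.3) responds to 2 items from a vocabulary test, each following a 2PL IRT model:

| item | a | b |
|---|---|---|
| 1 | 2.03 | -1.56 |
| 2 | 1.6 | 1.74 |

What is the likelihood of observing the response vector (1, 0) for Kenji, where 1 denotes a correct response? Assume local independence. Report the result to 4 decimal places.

P(θ) = 1 / (1 + exp(−a(θ − b)))
P_1 = 1/(1+e^{-2.5578}) = 0.9281
P_2 = 1/(1+e^{3.2640}) = 0.0368
L = P_1 × (1−P_2) = 0.9281 × 0.9632 = 0.89392

0.8939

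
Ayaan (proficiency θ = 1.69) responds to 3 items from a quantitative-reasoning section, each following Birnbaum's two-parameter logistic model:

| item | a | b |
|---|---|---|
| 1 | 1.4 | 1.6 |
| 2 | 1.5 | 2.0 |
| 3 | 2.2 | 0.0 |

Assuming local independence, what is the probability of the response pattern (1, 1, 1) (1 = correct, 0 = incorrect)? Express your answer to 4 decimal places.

P(θ) = 1 / (1 + exp(−a(θ − b)))
P_1 = 1/(1+e^{-0.1260}) = 0.5315
P_2 = 1/(1+e^{0.4650}) = 0.3858
P_3 = 1/(1+e^{-3.7180}) = 0.9763
L = P_1 × P_2 × P_3 = 0.5315 × 0.3858 × 0.9763 = 0.20018

0.2002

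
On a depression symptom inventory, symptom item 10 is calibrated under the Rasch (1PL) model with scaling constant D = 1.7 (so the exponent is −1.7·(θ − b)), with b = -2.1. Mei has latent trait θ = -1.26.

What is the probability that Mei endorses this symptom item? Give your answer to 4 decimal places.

0.8066

P(θ) = 1 / (1 + exp(−D·(θ − b)))
Exponent: 1.7 × (-1.26 − (-2.1)) = 1.4280
1/(1 + e^{-1.4280}) = 0.8066
P = 0.8066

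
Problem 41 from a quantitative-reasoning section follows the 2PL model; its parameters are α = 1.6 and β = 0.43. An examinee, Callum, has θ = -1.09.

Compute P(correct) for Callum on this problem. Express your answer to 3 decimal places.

P(θ) = 1 / (1 + exp(−α(θ − β)))
Exponent: 1.6 × (-1.09 − 0.43) = -2.4320
1/(1 + e^{2.4320}) = 0.0808

0.081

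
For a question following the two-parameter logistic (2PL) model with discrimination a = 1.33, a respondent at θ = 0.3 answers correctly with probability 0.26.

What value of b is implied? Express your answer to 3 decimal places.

P(θ) = 1 / (1 + exp(−a(θ − b)))
logit(0.26) = ln(0.26/0.74) = -1.0460
b = θ − logit/(a) = 0.3 − (-1.0460)/1.3300 = 1.0864

1.086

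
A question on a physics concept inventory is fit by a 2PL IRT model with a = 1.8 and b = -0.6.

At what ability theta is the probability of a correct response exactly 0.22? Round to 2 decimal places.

P(theta) = 1 / (1 + exp(−a(theta − b)))
logit = ln(0.2200/0.7800) = -1.2657
theta = b + logit/(a) = -0.6 + (-1.2657)/1.8000 = -1.3031

-1.30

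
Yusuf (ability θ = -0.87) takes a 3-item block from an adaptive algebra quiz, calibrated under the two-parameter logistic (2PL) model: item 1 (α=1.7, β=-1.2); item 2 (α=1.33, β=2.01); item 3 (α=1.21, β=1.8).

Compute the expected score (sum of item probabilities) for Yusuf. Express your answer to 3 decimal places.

0.696

P(θ) = 1 / (1 + exp(−α(θ − β)))
P_1 = 1/(1+e^{-0.5610}) = 0.6367
P_2 = 1/(1+e^{3.8304}) = 0.0212
P_3 = 1/(1+e^{3.2307}) = 0.0380
E[score] = 0.6367 + 0.0212 + 0.0380 = 0.6960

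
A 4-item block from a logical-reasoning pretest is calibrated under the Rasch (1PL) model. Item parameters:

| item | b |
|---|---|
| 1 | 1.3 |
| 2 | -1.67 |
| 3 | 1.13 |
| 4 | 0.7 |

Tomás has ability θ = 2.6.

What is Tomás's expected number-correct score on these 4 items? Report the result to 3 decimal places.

P(θ) = 1 / (1 + exp(−(θ − b)))
P_1 = 1/(1+e^{-1.3000}) = 0.7858
P_2 = 1/(1+e^{-4.2700}) = 0.9862
P_3 = 1/(1+e^{-1.4700}) = 0.8131
P_4 = 1/(1+e^{-1.9000}) = 0.8699
E[score] = 0.7858 + 0.9862 + 0.8131 + 0.8699 = 3.4550

3.455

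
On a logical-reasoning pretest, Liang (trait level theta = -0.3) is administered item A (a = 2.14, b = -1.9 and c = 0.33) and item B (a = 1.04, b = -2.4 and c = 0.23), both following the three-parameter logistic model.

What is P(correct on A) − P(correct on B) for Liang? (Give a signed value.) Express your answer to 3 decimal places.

P(theta) = c + (1 − c) · 1 / (1 + exp(−a(theta − b)))
P_A = 0.9789
P_B = 0.9221
P_A − P_B = 0.0568

0.057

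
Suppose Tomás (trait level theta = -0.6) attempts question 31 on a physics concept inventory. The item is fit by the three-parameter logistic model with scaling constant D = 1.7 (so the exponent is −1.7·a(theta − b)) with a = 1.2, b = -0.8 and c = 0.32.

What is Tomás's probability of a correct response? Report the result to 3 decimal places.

P(theta) = c + (1 − c) · 1 / (1 + exp(−D·a(theta − b)))
Exponent: 1.7 × 1.2 × (-0.6 − (-0.8)) = 0.4080
1/(1 + e^{-0.4080}) = 0.6006
P = 0.32 + 0.68 × 0.6006 = 0.7284

0.728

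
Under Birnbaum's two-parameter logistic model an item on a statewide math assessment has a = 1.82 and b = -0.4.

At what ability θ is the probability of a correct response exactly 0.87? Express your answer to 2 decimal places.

0.64

P(θ) = 1 / (1 + exp(−a(θ − b)))
logit = ln(0.8700/0.1300) = 1.9010
θ = b + logit/(a) = -0.4 + 1.9010/1.8200 = 0.6445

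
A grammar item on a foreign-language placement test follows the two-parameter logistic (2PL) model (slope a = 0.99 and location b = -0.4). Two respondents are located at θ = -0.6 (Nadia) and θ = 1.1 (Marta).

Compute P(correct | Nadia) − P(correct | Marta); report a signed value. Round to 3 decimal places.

P(θ) = 1 / (1 + exp(−a(θ − b)))
P(Nadia) = 0.4507  [exponent -0.1980]
P(Marta) = 0.8153  [exponent 1.4850]
Difference = 0.4507 − 0.8153 = -0.3647

-0.365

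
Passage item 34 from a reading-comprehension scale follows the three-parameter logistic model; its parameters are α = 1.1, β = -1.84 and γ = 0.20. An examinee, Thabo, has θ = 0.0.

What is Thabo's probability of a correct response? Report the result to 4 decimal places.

0.9066

P(θ) = γ + (1 − γ) · 1 / (1 + exp(−α(θ − β)))
Exponent: 1.1 × (0.0 − (-1.84)) = 2.0240
1/(1 + e^{-2.0240}) = 0.8833
P = 0.20 + 0.80 × 0.8833 = 0.9066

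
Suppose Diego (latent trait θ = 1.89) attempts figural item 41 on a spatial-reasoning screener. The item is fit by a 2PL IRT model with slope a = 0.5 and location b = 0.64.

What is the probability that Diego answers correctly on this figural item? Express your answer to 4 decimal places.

0.6514

P(θ) = 1 / (1 + exp(−a(θ − b)))
Exponent: 0.5 × (1.89 − 0.64) = 0.6250
1/(1 + e^{-0.6250}) = 0.6514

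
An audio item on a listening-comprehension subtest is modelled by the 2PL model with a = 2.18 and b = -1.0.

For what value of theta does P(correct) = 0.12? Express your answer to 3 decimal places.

P(theta) = 1 / (1 + exp(−a(theta − b)))
logit = ln(0.1200/0.8800) = -1.9924
theta = b + logit/(a) = -1.0 + (-1.9924)/2.1800 = -1.9140

-1.914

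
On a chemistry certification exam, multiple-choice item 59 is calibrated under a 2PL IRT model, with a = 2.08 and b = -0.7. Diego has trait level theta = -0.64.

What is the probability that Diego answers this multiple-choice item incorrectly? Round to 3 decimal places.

P(theta) = 1 / (1 + exp(−a(theta − b)))
Exponent: 2.08 × (-0.64 − (-0.7)) = 0.1248
1/(1 + e^{-0.1248}) = 0.5312
P(incorrect) = 1 − 0.5312 = 0.4688

0.469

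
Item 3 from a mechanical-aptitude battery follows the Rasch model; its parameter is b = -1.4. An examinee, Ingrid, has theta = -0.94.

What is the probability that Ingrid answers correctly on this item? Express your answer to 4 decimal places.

P(theta) = 1 / (1 + exp(−(theta − b)))
Exponent: (-0.94 − (-1.4)) = 0.4600
1/(1 + e^{-0.4600}) = 0.6130
P = 0.6130

0.6130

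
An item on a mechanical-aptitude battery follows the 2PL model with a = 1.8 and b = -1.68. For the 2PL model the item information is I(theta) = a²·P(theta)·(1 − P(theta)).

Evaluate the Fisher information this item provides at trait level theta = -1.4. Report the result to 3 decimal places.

P = 1/(1+e^{-0.5040}) = 0.6234
P(1−P) = 0.6234 × 0.3766 = 0.2348
I = a² × P(1−P) = 1.8² × 0.2348 = 0.76066

0.761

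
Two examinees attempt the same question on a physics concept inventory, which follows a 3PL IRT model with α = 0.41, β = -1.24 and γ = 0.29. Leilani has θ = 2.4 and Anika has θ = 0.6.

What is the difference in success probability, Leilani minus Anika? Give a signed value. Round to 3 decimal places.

P(θ) = γ + (1 − γ) · 1 / (1 + exp(−α(θ − β)))
P(Leilani) = 0.8697  [exponent 1.4924]
P(Anika) = 0.7729  [exponent 0.7544]
Difference = 0.8697 − 0.7729 = 0.0968

0.097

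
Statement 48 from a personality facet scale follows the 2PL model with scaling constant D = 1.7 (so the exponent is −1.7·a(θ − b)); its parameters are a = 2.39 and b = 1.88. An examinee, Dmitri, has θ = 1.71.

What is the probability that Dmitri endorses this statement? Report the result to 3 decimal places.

0.334

P(θ) = 1 / (1 + exp(−D·a(θ − b)))
Exponent: 1.7 × 2.39 × (1.71 − 1.88) = -0.6907
1/(1 + e^{0.6907}) = 0.3339
P = 0.3339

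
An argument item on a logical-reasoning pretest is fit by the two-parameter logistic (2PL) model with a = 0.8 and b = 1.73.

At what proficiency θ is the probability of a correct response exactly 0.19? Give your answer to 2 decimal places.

P(θ) = 1 / (1 + exp(−a(θ − b)))
logit = ln(0.1900/0.8100) = -1.4500
θ = b + logit/(a) = 1.73 + (-1.4500)/0.8000 = -0.0825

-0.08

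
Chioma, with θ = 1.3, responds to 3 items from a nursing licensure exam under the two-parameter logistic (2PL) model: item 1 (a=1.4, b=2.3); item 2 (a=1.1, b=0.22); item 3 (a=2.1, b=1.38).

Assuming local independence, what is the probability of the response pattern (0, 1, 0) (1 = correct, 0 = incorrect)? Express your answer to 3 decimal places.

P(θ) = 1 / (1 + exp(−a(θ − b)))
P_1 = 1/(1+e^{1.4000}) = 0.1978
P_2 = 1/(1+e^{-1.1880}) = 0.7664
P_3 = 1/(1+e^{0.1680}) = 0.4581
L = (1−P_1) × P_2 × (1−P_3) = 0.8022 × 0.7664 × 0.5419 = 0.33315

0.333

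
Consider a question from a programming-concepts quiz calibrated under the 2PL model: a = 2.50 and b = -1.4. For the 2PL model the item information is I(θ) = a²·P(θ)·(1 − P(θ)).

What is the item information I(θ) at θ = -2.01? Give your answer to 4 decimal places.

P = 1/(1+e^{1.5250}) = 0.1787
P(1−P) = 0.1787 × 0.8213 = 0.1468
I = a² × P(1−P) = 2.50² × 0.1468 = 0.91740

0.9174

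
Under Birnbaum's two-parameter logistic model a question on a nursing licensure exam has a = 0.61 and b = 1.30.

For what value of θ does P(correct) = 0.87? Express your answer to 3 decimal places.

P(θ) = 1 / (1 + exp(−a(θ − b)))
logit = ln(0.8700/0.1300) = 1.9010
θ = b + logit/(a) = 1.30 + 1.9010/0.6100 = 4.4163

4.416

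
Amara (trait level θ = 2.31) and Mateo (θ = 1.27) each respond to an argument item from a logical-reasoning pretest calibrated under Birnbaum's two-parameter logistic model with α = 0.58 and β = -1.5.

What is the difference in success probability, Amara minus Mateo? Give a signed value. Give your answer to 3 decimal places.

0.068

P(θ) = 1 / (1 + exp(−α(θ − β)))
P(Amara) = 0.9011  [exponent 2.2098]
P(Mateo) = 0.8329  [exponent 1.6066]
Difference = 0.9011 − 0.8329 = 0.0682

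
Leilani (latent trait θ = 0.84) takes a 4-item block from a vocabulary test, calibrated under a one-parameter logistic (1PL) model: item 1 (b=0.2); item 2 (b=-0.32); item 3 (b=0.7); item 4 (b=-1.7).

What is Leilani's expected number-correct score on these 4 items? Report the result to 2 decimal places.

2.88

P(θ) = 1 / (1 + exp(−(θ − b)))
P_1 = 1/(1+e^{-0.6400}) = 0.6548
P_2 = 1/(1+e^{-1.1600}) = 0.7613
P_3 = 1/(1+e^{-0.1400}) = 0.5349
P_4 = 1/(1+e^{-2.5400}) = 0.9269
E[score] = 0.6548 + 0.7613 + 0.5349 + 0.9269 = 2.8779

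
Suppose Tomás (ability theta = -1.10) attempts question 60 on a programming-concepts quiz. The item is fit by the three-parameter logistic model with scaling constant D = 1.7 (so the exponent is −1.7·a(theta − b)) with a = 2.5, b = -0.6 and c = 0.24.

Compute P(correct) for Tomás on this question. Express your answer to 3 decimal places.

P(theta) = c + (1 − c) · 1 / (1 + exp(−D·a(theta − b)))
Exponent: 1.7 × 2.5 × (-1.10 − (-0.6)) = -2.1250
1/(1 + e^{2.1250}) = 0.1067
P = 0.24 + 0.76 × 0.1067 = 0.3211

0.321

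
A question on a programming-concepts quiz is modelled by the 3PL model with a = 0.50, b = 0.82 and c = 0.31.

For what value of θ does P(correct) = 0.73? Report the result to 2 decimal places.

1.70

P(θ) = c + (1 − c) · 1 / (1 + exp(−a(θ − b)))
Remove guessing floor: (0.73 − 0.31)/(1 − 0.31) = 0.6087
logit = ln(0.6087/0.3913) = 0.4418
θ = b + logit/(a) = 0.82 + 0.4418/0.5000 = 1.7037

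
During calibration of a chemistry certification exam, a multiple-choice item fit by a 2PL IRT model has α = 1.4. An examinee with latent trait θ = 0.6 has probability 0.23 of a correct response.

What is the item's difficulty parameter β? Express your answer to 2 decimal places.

1.46

P(θ) = 1 / (1 + exp(−α(θ − β)))
logit(0.23) = ln(0.23/0.77) = -1.2083
β = θ − logit/(α) = 0.6 − (-1.2083)/1.4000 = 1.4631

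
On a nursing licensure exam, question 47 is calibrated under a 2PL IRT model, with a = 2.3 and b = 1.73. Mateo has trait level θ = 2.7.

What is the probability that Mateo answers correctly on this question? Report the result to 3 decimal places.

0.903

P(θ) = 1 / (1 + exp(−a(θ − b)))
Exponent: 2.3 × (2.7 − 1.73) = 2.2310
1/(1 + e^{-2.2310}) = 0.9030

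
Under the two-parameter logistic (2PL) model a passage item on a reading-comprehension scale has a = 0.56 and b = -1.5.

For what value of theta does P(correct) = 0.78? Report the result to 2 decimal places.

0.76

P(theta) = 1 / (1 + exp(−a(theta − b)))
logit = ln(0.7800/0.2200) = 1.2657
theta = b + logit/(a) = -1.5 + 1.2657/0.5600 = 0.7601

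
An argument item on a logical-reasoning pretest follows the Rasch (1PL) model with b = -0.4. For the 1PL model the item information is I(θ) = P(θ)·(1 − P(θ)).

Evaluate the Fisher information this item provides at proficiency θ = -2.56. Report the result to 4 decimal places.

0.0927

P = 1/(1+e^{2.1600}) = 0.1034
P(1−P) = 0.1034 × 0.8966 = 0.0927
I = P(1−P) = 0.09271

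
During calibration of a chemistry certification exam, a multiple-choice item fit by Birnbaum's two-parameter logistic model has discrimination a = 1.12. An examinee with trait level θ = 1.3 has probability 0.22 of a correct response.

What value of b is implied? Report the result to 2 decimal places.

2.43

P(θ) = 1 / (1 + exp(−a(θ − b)))
logit(0.22) = ln(0.22/0.78) = -1.2657
b = θ − logit/(a) = 1.3 − (-1.2657)/1.1200 = 2.4301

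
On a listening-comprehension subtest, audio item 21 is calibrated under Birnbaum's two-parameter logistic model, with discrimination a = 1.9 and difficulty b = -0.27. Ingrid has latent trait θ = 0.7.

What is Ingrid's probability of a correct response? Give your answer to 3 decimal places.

0.863

P(θ) = 1 / (1 + exp(−a(θ − b)))
Exponent: 1.9 × (0.7 − (-0.27)) = 1.8430
1/(1 + e^{-1.8430}) = 0.8633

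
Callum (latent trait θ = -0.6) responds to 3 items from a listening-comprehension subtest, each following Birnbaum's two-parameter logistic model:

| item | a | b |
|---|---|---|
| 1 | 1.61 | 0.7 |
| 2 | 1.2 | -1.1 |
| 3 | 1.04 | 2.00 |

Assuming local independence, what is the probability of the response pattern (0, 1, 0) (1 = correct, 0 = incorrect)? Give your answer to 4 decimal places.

P(θ) = 1 / (1 + exp(−a(θ − b)))
P_1 = 1/(1+e^{2.0930}) = 0.1098
P_2 = 1/(1+e^{-0.6000}) = 0.6457
P_3 = 1/(1+e^{2.7040}) = 0.0627
L = (1−P_1) × P_2 × (1−P_3) = 0.8902 × 0.6457 × 0.9373 = 0.53872

0.5387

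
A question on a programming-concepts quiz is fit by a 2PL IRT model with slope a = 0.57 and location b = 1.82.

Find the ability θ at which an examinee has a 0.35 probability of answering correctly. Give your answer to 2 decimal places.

P(θ) = 1 / (1 + exp(−a(θ − b)))
logit = ln(0.3500/0.6500) = -0.6190
θ = b + logit/(a) = 1.82 + (-0.6190)/0.5700 = 0.7340

0.73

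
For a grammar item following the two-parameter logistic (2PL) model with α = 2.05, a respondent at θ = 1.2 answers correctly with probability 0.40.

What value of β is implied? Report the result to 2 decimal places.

P(θ) = 1 / (1 + exp(−α(θ − β)))
logit(0.40) = ln(0.40/0.60) = -0.4055
β = θ − logit/(α) = 1.2 − (-0.4055)/2.0500 = 1.3978

1.40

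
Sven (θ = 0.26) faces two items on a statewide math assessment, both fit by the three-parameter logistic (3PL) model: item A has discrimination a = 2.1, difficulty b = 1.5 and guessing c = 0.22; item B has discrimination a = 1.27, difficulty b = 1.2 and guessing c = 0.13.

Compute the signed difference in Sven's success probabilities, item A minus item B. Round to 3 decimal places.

P(θ) = c + (1 − c) · 1 / (1 + exp(−a(θ − b)))
P_A = 0.2737
P_B = 0.3323
P_A − P_B = -0.0586

-0.059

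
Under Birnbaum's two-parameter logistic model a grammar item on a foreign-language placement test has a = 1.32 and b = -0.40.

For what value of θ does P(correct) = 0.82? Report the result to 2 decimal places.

P(θ) = 1 / (1 + exp(−a(θ − b)))
logit = ln(0.8200/0.1800) = 1.5163
θ = b + logit/(a) = -0.40 + 1.5163/1.3200 = 0.7487

0.75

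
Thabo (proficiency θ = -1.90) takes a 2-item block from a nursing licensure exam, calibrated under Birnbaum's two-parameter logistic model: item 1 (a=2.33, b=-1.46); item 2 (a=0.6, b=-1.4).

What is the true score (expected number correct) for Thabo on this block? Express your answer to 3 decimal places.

0.690

P(θ) = 1 / (1 + exp(−a(θ − b)))
P_1 = 1/(1+e^{1.0252}) = 0.2640
P_2 = 1/(1+e^{0.3000}) = 0.4256
E[score] = 0.2640 + 0.4256 = 0.6896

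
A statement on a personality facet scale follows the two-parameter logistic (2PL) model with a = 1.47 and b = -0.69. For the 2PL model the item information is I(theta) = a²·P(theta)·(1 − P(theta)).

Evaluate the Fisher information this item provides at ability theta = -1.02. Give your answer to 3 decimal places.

0.510

P = 1/(1+e^{0.4851}) = 0.3810
P(1−P) = 0.3810 × 0.6190 = 0.2359
I = a² × P(1−P) = 1.47² × 0.2359 = 0.50965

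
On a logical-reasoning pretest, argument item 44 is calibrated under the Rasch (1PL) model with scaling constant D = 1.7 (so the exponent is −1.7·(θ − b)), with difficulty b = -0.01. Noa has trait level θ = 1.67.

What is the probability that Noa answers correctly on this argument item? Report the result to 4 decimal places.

0.9456

P(θ) = 1 / (1 + exp(−D·(θ − b)))
Exponent: 1.7 × (1.67 − (-0.01)) = 2.8560
1/(1 + e^{-2.8560}) = 0.9456
P = 0.9456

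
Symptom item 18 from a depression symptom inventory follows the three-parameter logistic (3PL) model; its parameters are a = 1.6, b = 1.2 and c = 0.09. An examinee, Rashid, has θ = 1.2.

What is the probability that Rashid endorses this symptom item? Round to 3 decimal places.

P(θ) = c + (1 − c) · 1 / (1 + exp(−a(θ − b)))
Exponent: 1.6 × (1.2 − 1.2) = 0.0000
1/(1 + e^{0.0000}) = 0.5000
P = 0.09 + 0.91 × 0.5000 = 0.5450

0.545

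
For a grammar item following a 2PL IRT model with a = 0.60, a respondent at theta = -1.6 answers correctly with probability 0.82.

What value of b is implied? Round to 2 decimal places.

-4.13

P(theta) = 1 / (1 + exp(−a(theta − b)))
logit(0.82) = ln(0.82/0.18) = 1.5163
b = theta − logit/(a) = -1.6 − 1.5163/0.6000 = -4.1272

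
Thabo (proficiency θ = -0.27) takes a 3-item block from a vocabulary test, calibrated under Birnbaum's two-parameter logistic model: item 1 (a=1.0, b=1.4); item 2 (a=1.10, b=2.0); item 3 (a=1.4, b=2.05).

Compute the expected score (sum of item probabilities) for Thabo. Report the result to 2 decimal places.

0.27

P(θ) = 1 / (1 + exp(−a(θ − b)))
P_1 = 1/(1+e^{1.6700}) = 0.1584
P_2 = 1/(1+e^{2.4970}) = 0.0761
P_3 = 1/(1+e^{3.2480}) = 0.0374
E[score] = 0.1584 + 0.0761 + 0.0374 = 0.2719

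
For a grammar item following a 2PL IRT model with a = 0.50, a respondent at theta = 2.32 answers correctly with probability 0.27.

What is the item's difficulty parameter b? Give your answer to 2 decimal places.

4.31

P(theta) = 1 / (1 + exp(−a(theta − b)))
logit(0.27) = ln(0.27/0.73) = -0.9946
b = theta − logit/(a) = 2.32 − (-0.9946)/0.5000 = 4.3092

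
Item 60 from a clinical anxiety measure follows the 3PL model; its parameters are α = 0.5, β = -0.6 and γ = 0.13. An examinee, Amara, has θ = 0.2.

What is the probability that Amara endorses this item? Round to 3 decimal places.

0.651

P(θ) = γ + (1 − γ) · 1 / (1 + exp(−α(θ − β)))
Exponent: 0.5 × (0.2 − (-0.6)) = 0.4000
1/(1 + e^{-0.4000}) = 0.5987
P = 0.13 + 0.87 × 0.5987 = 0.6509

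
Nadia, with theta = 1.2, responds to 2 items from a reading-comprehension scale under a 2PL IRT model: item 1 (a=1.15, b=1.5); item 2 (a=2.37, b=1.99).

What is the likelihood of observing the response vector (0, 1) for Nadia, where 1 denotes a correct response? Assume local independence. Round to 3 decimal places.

0.078

P(theta) = 1 / (1 + exp(−a(theta − b)))
P_1 = 1/(1+e^{0.3450}) = 0.4146
P_2 = 1/(1+e^{1.8723}) = 0.1333
L = (1−P_1) × P_2 = 0.5854 × 0.1333 = 0.07802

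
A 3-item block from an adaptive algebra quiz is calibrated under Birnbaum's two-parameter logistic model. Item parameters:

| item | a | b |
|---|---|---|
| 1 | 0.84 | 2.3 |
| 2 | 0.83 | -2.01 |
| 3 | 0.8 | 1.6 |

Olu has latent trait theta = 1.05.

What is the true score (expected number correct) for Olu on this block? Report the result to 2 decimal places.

P(theta) = 1 / (1 + exp(−a(theta − b)))
P_1 = 1/(1+e^{1.0500}) = 0.2592
P_2 = 1/(1+e^{-2.5398}) = 0.9269
P_3 = 1/(1+e^{0.4400}) = 0.3917
E[score] = 0.2592 + 0.9269 + 0.3917 = 1.5779

1.58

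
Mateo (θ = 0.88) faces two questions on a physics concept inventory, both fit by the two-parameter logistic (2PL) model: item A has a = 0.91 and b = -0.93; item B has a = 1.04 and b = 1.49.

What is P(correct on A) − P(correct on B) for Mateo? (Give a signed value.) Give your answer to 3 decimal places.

P(θ) = 1 / (1 + exp(−a(θ − b)))
P_A = 0.8385
P_B = 0.3465
P_A − P_B = 0.4920

0.492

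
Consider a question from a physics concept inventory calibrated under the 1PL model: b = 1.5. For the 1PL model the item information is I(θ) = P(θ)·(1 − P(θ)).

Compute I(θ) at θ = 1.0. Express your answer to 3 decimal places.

0.235

P = 1/(1+e^{0.5000}) = 0.3775
P(1−P) = 0.3775 × 0.6225 = 0.2350
I = P(1−P) = 0.23500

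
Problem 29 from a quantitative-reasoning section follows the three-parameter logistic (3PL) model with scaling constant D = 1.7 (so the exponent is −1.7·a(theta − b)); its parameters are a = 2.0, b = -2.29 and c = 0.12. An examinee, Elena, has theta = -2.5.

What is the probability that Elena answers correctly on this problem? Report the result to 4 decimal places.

0.4093

P(theta) = c + (1 − c) · 1 / (1 + exp(−D·a(theta − b)))
Exponent: 1.7 × 2.0 × (-2.5 − (-2.29)) = -0.7140
1/(1 + e^{0.7140}) = 0.3287
P = 0.12 + 0.88 × 0.3287 = 0.4093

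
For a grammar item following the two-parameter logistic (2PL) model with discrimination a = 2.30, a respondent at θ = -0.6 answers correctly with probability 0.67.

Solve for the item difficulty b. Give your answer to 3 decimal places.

P(θ) = 1 / (1 + exp(−a(θ − b)))
logit(0.67) = ln(0.67/0.33) = 0.7082
b = θ − logit/(a) = -0.6 − 0.7082/2.3000 = -0.9079

-0.908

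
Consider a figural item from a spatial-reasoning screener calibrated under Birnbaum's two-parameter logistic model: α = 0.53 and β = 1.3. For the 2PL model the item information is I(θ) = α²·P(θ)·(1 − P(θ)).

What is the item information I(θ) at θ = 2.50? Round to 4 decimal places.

0.0636

P = 1/(1+e^{-0.6360}) = 0.6538
P(1−P) = 0.6538 × 0.3462 = 0.2263
I = α² × P(1−P) = 0.53² × 0.2263 = 0.06358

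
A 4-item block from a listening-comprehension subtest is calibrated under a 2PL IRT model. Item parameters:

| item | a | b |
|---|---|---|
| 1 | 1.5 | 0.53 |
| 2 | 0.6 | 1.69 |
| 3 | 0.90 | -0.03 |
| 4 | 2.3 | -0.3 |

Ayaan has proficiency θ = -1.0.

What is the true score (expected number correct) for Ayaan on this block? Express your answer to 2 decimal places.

P(θ) = 1 / (1 + exp(−a(θ − b)))
P_1 = 1/(1+e^{2.2950}) = 0.0915
P_2 = 1/(1+e^{1.6140}) = 0.1660
P_3 = 1/(1+e^{0.8730}) = 0.2946
P_4 = 1/(1+e^{1.6100}) = 0.1666
E[score] = 0.0915 + 0.1660 + 0.2946 + 0.1666 = 0.7188

0.72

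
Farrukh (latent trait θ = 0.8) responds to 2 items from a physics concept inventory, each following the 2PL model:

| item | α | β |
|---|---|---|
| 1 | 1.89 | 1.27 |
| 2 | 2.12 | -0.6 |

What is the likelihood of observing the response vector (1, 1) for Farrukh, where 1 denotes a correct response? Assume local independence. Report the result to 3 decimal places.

0.277

P(θ) = 1 / (1 + exp(−α(θ − β)))
P_1 = 1/(1+e^{0.8883}) = 0.2915
P_2 = 1/(1+e^{-2.9680}) = 0.9511
L = P_1 × P_2 = 0.2915 × 0.9511 = 0.27721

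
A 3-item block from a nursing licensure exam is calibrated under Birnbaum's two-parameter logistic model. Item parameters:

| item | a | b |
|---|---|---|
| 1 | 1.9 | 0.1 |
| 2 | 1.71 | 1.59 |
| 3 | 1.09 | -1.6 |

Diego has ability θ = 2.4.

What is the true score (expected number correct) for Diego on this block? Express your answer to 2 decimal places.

P(θ) = 1 / (1 + exp(−a(θ − b)))
P_1 = 1/(1+e^{-4.3700}) = 0.9875
P_2 = 1/(1+e^{-1.3851}) = 0.7998
P_3 = 1/(1+e^{-4.3600}) = 0.9874
E[score] = 0.9875 + 0.7998 + 0.9874 = 2.7747

2.77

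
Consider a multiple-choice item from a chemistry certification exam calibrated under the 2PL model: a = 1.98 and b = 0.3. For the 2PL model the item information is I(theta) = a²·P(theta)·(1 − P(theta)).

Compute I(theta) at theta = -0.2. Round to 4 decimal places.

P = 1/(1+e^{0.9900}) = 0.2709
P(1−P) = 0.2709 × 0.7291 = 0.1975
I = a² × P(1−P) = 1.98² × 0.1975 = 0.77435

0.7744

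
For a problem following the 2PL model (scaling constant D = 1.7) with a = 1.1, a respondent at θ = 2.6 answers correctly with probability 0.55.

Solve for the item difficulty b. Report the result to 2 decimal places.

2.49

P(θ) = 1 / (1 + exp(−D·a(θ − b)))
logit(0.55) = ln(0.55/0.45) = 0.2007
b = θ − logit/(1.7·a) = 2.6 − 0.2007/1.8700 = 2.4927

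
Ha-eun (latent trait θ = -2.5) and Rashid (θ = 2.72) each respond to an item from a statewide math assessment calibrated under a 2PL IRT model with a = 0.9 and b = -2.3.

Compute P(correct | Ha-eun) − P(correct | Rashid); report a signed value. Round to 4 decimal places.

-0.5341

P(θ) = 1 / (1 + exp(−a(θ − b)))
P(Ha-eun) = 0.4551  [exponent -0.1800]
P(Rashid) = 0.9892  [exponent 4.5180]
Difference = 0.4551 − 0.9892 = -0.5341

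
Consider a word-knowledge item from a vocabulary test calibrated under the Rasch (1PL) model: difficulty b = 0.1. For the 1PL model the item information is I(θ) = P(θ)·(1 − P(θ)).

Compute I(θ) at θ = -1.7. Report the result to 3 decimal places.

P = 1/(1+e^{1.8000}) = 0.1419
P(1−P) = 0.1419 × 0.8581 = 0.1217
I = P(1−P) = 0.12173

0.122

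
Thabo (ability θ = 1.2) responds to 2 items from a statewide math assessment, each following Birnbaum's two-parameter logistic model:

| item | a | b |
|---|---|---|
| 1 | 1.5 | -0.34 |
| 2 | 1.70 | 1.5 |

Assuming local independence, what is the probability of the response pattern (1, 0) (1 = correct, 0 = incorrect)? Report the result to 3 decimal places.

0.568

P(θ) = 1 / (1 + exp(−a(θ − b)))
P_1 = 1/(1+e^{-2.3100}) = 0.9097
P_2 = 1/(1+e^{0.5100}) = 0.3752
L = P_1 × (1−P_2) = 0.9097 × 0.6248 = 0.56839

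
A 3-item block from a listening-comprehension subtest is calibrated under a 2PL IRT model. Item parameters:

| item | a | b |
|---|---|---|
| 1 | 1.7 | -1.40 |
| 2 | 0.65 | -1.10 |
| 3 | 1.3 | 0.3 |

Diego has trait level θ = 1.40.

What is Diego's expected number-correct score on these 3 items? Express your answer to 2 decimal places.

P(θ) = 1 / (1 + exp(−a(θ − b)))
P_1 = 1/(1+e^{-4.7600}) = 0.9915
P_2 = 1/(1+e^{-1.6250}) = 0.8355
P_3 = 1/(1+e^{-1.4300}) = 0.8069
E[score] = 0.9915 + 0.8355 + 0.8069 = 2.6339

2.63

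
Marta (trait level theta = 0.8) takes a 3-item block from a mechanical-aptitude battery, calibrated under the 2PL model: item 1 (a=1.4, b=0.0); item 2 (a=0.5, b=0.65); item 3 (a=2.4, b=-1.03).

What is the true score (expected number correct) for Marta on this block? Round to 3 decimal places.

2.261

P(theta) = 1 / (1 + exp(−a(theta − b)))
P_1 = 1/(1+e^{-1.1200}) = 0.7540
P_2 = 1/(1+e^{-0.0750}) = 0.5187
P_3 = 1/(1+e^{-4.3920}) = 0.9878
E[score] = 0.7540 + 0.5187 + 0.9878 = 2.2605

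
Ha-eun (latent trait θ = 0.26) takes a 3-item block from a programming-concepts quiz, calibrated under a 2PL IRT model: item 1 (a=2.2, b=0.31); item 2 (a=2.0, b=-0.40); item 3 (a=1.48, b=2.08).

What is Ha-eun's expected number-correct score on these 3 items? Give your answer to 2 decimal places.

1.33

P(θ) = 1 / (1 + exp(−a(θ − b)))
P_1 = 1/(1+e^{0.1100}) = 0.4725
P_2 = 1/(1+e^{-1.3200}) = 0.7892
P_3 = 1/(1+e^{2.6936}) = 0.0634
E[score] = 0.4725 + 0.7892 + 0.0634 = 1.3251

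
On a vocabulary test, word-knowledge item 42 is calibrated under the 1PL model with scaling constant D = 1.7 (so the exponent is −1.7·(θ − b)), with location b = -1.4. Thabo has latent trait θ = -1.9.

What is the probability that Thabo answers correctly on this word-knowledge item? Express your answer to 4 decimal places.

0.2994

P(θ) = 1 / (1 + exp(−D·(θ − b)))
Exponent: 1.7 × (-1.9 − (-1.4)) = -0.8500
1/(1 + e^{0.8500}) = 0.2994
P = 0.2994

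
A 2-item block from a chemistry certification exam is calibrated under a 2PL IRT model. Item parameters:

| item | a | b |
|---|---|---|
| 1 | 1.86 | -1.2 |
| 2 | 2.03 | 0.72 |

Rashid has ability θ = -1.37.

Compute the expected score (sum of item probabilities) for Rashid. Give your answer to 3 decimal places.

0.436

P(θ) = 1 / (1 + exp(−a(θ − b)))
P_1 = 1/(1+e^{0.3162}) = 0.4216
P_2 = 1/(1+e^{4.2427}) = 0.0142
E[score] = 0.4216 + 0.0142 = 0.4358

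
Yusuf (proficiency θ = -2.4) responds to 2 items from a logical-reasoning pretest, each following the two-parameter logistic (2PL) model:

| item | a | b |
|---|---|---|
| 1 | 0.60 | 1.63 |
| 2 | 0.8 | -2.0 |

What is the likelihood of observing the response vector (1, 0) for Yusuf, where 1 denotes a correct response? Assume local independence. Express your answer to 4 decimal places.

P(θ) = 1 / (1 + exp(−a(θ − b)))
P_1 = 1/(1+e^{2.4180}) = 0.0818
P_2 = 1/(1+e^{0.3200}) = 0.4207
L = P_1 × (1−P_2) = 0.0818 × 0.5793 = 0.04739

0.0474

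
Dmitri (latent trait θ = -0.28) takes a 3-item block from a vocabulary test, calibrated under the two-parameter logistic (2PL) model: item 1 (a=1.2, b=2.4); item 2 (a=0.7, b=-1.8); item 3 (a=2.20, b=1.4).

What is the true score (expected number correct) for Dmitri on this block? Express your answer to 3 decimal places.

0.806

P(θ) = 1 / (1 + exp(−a(θ − b)))
P_1 = 1/(1+e^{3.2160}) = 0.0386
P_2 = 1/(1+e^{-1.0640}) = 0.7435
P_3 = 1/(1+e^{3.6960}) = 0.0242
E[score] = 0.0386 + 0.7435 + 0.0242 = 0.8062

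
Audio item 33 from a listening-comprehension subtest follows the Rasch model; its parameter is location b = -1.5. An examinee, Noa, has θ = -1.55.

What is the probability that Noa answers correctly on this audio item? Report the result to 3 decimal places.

0.488

P(θ) = 1 / (1 + exp(−(θ − b)))
Exponent: (-1.55 − (-1.5)) = -0.0500
1/(1 + e^{0.0500}) = 0.4875
P = 0.4875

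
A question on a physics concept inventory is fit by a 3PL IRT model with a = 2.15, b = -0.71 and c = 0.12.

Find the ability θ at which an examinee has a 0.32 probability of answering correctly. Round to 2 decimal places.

-1.28

P(θ) = c + (1 − c) · 1 / (1 + exp(−a(θ − b)))
Remove guessing floor: (0.32 − 0.12)/(1 − 0.12) = 0.2273
logit = ln(0.2273/0.7727) = -1.2238
θ = b + logit/(a) = -0.71 + (-1.2238)/2.1500 = -1.2792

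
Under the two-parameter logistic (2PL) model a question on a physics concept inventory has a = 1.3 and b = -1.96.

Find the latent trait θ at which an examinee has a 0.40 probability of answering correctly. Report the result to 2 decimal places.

P(θ) = 1 / (1 + exp(−a(θ − b)))
logit = ln(0.4000/0.6000) = -0.4055
θ = b + logit/(a) = -1.96 + (-0.4055)/1.3000 = -2.2719

-2.27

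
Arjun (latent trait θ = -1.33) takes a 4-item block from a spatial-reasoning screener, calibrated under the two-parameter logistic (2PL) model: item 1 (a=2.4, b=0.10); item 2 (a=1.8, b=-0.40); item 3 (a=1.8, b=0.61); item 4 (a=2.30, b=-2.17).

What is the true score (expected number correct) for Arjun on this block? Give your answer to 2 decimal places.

P(θ) = 1 / (1 + exp(−a(θ − b)))
P_1 = 1/(1+e^{3.4320}) = 0.0313
P_2 = 1/(1+e^{1.6740}) = 0.1579
P_3 = 1/(1+e^{3.4920}) = 0.0295
P_4 = 1/(1+e^{-1.9320}) = 0.8735
E[score] = 0.0313 + 0.1579 + 0.0295 + 0.8735 = 1.0922

1.09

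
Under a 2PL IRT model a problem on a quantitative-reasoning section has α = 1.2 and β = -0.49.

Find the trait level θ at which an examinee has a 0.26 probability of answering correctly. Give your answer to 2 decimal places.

-1.36

P(θ) = 1 / (1 + exp(−α(θ − β)))
logit = ln(0.2600/0.7400) = -1.0460
θ = β + logit/(α) = -0.49 + (-1.0460)/1.2000 = -1.3616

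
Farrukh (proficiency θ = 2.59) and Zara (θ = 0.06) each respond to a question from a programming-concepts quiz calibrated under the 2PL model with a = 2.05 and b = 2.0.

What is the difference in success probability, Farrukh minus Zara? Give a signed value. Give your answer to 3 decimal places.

0.752

P(θ) = 1 / (1 + exp(−a(θ − b)))
P(Farrukh) = 0.7702  [exponent 1.2095]
P(Zara) = 0.0184  [exponent -3.9770]
Difference = 0.7702 − 0.0184 = 0.7518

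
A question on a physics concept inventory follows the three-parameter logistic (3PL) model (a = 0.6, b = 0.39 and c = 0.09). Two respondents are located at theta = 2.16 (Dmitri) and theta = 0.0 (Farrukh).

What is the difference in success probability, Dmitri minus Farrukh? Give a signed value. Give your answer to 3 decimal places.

P(theta) = c + (1 − c) · 1 / (1 + exp(−a(theta − b)))
P(Dmitri) = 0.7662  [exponent 1.0620]
P(Farrukh) = 0.4920  [exponent -0.2340]
Difference = 0.7662 − 0.4920 = 0.2742

0.274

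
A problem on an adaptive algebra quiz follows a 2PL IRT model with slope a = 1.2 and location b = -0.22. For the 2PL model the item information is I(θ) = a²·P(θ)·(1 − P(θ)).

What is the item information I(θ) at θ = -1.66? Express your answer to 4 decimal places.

P = 1/(1+e^{1.7280}) = 0.1508
P(1−P) = 0.1508 × 0.8492 = 0.1281
I = a² × P(1−P) = 1.2² × 0.1281 = 0.18445

0.1844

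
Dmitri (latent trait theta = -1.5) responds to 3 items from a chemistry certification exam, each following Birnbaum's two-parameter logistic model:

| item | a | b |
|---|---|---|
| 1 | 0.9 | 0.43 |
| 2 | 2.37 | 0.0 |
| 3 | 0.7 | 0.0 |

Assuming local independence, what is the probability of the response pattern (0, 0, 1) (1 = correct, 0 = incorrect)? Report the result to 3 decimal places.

0.214

P(theta) = 1 / (1 + exp(−a(theta − b)))
P_1 = 1/(1+e^{1.7370}) = 0.1497
P_2 = 1/(1+e^{3.5550}) = 0.0278
P_3 = 1/(1+e^{1.0500}) = 0.2592
L = (1−P_1) × (1−P_2) × P_3 = 0.8503 × 0.9722 × 0.2592 = 0.21430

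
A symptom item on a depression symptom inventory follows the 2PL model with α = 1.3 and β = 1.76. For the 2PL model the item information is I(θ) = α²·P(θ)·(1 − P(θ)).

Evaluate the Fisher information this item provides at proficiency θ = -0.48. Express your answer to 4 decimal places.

P = 1/(1+e^{2.9120}) = 0.0516
P(1−P) = 0.0516 × 0.9484 = 0.0489
I = α² × P(1−P) = 1.3² × 0.0489 = 0.08265

0.0826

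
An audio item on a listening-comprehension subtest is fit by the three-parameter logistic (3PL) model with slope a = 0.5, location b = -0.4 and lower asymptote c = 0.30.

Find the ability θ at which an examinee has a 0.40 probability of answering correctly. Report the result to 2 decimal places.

P(θ) = c + (1 − c) · 1 / (1 + exp(−a(θ − b)))
Remove guessing floor: (0.40 − 0.30)/(1 − 0.30) = 0.1429
logit = ln(0.1429/0.8571) = -1.7918
θ = b + logit/(a) = -0.4 + (-1.7918)/0.5000 = -3.9835

-3.98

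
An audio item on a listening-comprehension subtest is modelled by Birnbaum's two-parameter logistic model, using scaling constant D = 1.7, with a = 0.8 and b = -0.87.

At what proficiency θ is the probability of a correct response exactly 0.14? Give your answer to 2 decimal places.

P(θ) = 1 / (1 + exp(−D·a(θ − b)))
logit = ln(0.1400/0.8600) = -1.8153
θ = b + logit/(1.7·a) = -0.87 + (-1.8153)/1.3600 = -2.2048

-2.20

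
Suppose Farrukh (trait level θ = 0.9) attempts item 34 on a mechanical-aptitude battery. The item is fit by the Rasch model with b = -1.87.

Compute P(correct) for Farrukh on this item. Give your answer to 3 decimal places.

P(θ) = 1 / (1 + exp(−(θ − b)))
Exponent: (0.9 − (-1.87)) = 2.7700
1/(1 + e^{-2.7700}) = 0.9410
P = 0.9410

0.941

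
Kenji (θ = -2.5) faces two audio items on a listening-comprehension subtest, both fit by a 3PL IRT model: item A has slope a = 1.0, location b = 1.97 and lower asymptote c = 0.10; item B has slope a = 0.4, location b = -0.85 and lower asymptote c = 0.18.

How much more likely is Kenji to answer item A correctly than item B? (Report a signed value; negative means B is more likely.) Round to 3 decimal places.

-0.349

P(θ) = c + (1 − c) · 1 / (1 + exp(−a(θ − b)))
P_A = 0.1102
P_B = 0.4594
P_A − P_B = -0.3492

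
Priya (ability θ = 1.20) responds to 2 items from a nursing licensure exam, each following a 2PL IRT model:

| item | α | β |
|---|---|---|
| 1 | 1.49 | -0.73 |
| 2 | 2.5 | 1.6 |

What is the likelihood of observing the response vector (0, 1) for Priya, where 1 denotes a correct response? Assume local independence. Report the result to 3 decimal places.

P(θ) = 1 / (1 + exp(−α(θ − β)))
P_1 = 1/(1+e^{-2.8757}) = 0.9466
P_2 = 1/(1+e^{1.0000}) = 0.2689
L = (1−P_1) × P_2 = 0.0534 × 0.2689 = 0.01435

0.014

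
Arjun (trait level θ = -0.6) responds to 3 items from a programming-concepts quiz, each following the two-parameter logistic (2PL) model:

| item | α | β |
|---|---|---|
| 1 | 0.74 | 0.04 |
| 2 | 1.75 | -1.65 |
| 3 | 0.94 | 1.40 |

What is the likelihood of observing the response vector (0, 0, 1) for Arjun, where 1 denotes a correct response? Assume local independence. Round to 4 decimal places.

P(θ) = 1 / (1 + exp(−α(θ − β)))
P_1 = 1/(1+e^{0.4736}) = 0.3838
P_2 = 1/(1+e^{-1.8375}) = 0.8627
P_3 = 1/(1+e^{1.8800}) = 0.1324
L = (1−P_1) × (1−P_2) × P_3 = 0.6162 × 0.1373 × 0.1324 = 0.01121

0.0112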